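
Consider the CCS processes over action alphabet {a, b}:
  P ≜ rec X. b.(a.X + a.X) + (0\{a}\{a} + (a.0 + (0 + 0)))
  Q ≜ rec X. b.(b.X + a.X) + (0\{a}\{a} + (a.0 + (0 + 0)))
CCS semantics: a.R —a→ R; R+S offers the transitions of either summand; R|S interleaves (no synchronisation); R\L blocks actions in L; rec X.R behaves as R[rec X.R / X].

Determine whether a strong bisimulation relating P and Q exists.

P ≁ Q

LTS(P): 3 reachable states
  s0 = rec X. b.(a.X + a.X) + (0\{a}\{a} + (a.0 + (0 + 0))) → -a-> s1, -b-> s2
  s1 = 0 → ∅
  s2 = a.(rec X. b.(a.X + a.X) + (0\{a}\{a} + (a.0 + (0 + 0)))) + a.(rec X. b.(a.X + a.X) + (0\{a}\{a} + (a.0 + (0 + 0)))) → -a-> s0
LTS(Q): 3 reachable states
  t0 = rec X. b.(b.X + a.X) + (0\{a}\{a} + (a.0 + (0 + 0))) → -a-> t1, -b-> t2
  t1 = 0 → ∅
  t2 = b.(rec X. b.(b.X + a.X) + (0\{a}\{a} + (a.0 + (0 + 0)))) + a.(rec X. b.(b.X + a.X) + (0\{a}\{a} + (a.0 + (0 + 0)))) → -a-> t0, -b-> t0
Partition-refinement fixed point:
  B0 = {s0}
  B1 = {s1, t1}
  B2 = {s2}
  B3 = {t0}
  B4 = {t2}
s0 ∈ B0, t0 ∈ B3 → different blocks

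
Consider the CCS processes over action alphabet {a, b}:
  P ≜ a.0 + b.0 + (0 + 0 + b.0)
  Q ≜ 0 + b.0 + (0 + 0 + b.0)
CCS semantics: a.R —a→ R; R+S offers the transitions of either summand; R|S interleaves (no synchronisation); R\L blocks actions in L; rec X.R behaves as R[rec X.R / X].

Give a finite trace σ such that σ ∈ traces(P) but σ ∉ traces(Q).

Reachable graph of P (2 states):
  u0 = a.0 + b.0 + (0 + 0 + b.0) | -a-> u1, -b-> u1
  u1 = 0 | ·
Reachable graph of Q (2 states):
  v0 = 0 + b.0 + (0 + 0 + b.0) | -b-> v1
  v1 = 0 | ·
Run σ = ⟨a⟩ on P: start {u0}
  after a @ step 1: {u1}
  P completes σ.
Run σ = ⟨a⟩ on Q: start {v0}
  after a @ step 1: ∅  — Q cannot continue

a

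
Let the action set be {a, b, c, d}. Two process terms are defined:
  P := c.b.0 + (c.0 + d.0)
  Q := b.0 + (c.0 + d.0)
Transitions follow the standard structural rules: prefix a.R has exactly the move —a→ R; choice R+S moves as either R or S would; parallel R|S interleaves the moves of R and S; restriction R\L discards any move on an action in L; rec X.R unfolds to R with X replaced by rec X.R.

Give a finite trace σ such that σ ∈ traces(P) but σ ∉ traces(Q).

cb

P's transition system — 3 states:
  m0 = c.b.0 + (c.0 + d.0) ⊢ --c--▸ m1, --c--▸ m2, --d--▸ m1
  m1 = 0 ⊢ (no moves)
  m2 = b.0 ⊢ --b--▸ m1
Q's transition system — 2 states:
  n0 = b.0 + (c.0 + d.0) ⊢ --b--▸ n1, --c--▸ n1, --d--▸ n1
  n1 = 0 ⊢ (no moves)
Trace ⟨cb⟩ through P, begin at {m0}:
  after c @ step 1: {m1, m2}
  after b @ step 2: {m1}
  P completes σ.
Trace ⟨cb⟩ through Q, begin at {n0}:
  after c @ step 1: {n1}
  after b @ step 2: ∅ (Q stuck)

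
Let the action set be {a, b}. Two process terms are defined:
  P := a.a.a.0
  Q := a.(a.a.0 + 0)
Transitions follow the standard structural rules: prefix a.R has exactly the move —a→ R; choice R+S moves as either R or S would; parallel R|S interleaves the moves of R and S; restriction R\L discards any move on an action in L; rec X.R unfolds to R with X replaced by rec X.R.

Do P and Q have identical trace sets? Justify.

LTS(P): 4 reachable states
  u0 = a.a.a.0 → -a-> u1
  u1 = a.a.0 → -a-> u2
  u2 = a.0 → -a-> u3
  u3 = 0 → ·
LTS(Q): 4 reachable states
  v0 = a.(a.a.0 + 0) → -a-> v1
  v1 = a.a.0 + 0 → -a-> v2
  v2 = a.0 → -a-> v3
  v3 = 0 → ·
Bisimilarity quotient blocks:
  B0 = {u0, v0}
  B1 = {u1, v1}
  B2 = {u2, v2}
  B3 = {u3, v3}
u0 ∈ B0, v0 ∈ B0 → same block
Bisimilar ⇒ trace-equivalent.

trace-equivalent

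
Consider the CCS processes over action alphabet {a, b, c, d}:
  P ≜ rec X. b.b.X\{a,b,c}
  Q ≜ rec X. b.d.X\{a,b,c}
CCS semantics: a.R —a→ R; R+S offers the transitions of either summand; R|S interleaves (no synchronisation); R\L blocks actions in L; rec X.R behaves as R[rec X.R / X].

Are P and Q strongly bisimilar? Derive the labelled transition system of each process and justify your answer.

LTS(P): 3 reachable states
  m0 = rec X. b.b.X\{a,b,c} ⊢ =b=> m1
  m1 = b.(rec X. b.b.X\{a,b,c})\{a,b,c} ⊢ =b=> m2
  m2 = (rec X. b.b.X\{a,b,c})\{a,b,c} ⊢ deadlocked
LTS(Q): 3 reachable states
  n0 = rec X. b.d.X\{a,b,c} ⊢ =b=> n1
  n1 = d.(rec X. b.d.X\{a,b,c})\{a,b,c} ⊢ =d=> n2
  n2 = (rec X. b.d.X\{a,b,c})\{a,b,c} ⊢ deadlocked
Coarsest stable partition (strong bisimilarity classes):
  B0 = {m0}
  B1 = {m1}
  B2 = {m2, n2}
  B3 = {n0}
  B4 = {n1}
m0 ∈ B0, n0 ∈ B3 → different blocks

NO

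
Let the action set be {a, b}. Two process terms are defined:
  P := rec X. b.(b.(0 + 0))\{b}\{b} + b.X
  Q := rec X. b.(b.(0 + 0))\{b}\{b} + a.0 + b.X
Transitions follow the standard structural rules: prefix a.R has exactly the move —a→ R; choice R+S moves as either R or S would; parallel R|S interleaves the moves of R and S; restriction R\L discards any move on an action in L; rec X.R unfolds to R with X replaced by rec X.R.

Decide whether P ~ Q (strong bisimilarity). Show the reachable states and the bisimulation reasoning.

P's transition system — 2 states:
  u0 = rec X. b.(b.(0 + 0))\{b}\{b} + b.X :: =b=> u0, =b=> u1
  u1 = (b.(0 + 0))\{b}\{b} :: ·
Q's transition system — 3 states:
  v0 = rec X. b.(b.(0 + 0))\{b}\{b} + a.0 + b.X :: =a=> v1, =b=> v0, =b=> v2
  v1 = 0 :: ·
  v2 = (b.(0 + 0))\{b}\{b} :: ·
Coarsest stable partition (strong bisimilarity classes):
  B0 = {u0}
  B1 = {u1, v1, v2}
  B2 = {v0}
u0 ∈ B0, v0 ∈ B2 → different blocks

not bisimilar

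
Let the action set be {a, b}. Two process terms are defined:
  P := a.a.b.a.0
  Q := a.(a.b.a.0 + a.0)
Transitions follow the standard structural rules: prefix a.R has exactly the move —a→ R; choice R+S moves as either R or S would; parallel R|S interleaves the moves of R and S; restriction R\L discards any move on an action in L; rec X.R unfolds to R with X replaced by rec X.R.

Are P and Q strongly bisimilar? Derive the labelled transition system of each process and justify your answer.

NO

LTS(P): 5 reachable states
  u0 = a.a.b.a.0 | ··a··> u1
  u1 = a.b.a.0 | ··a··> u2
  u2 = b.a.0 | ··b··> u3
  u3 = a.0 | ··a··> u4
  u4 = 0 | ∅
LTS(Q): 5 reachable states
  v0 = a.(a.b.a.0 + a.0) | ··a··> v1
  v1 = a.b.a.0 + a.0 | ··a··> v2, ··a··> v3
  v2 = 0 | ∅
  v3 = b.a.0 | ··b··> v4
  v4 = a.0 | ··a··> v2
Partition-refinement fixed point:
  B0 = {u0}
  B1 = {u1}
  B2 = {u2, v3}
  B3 = {u3, v4}
  B4 = {u4, v2}
  B5 = {v0}
  B6 = {v1}
u0 ∈ B0, v0 ∈ B5 → different blocks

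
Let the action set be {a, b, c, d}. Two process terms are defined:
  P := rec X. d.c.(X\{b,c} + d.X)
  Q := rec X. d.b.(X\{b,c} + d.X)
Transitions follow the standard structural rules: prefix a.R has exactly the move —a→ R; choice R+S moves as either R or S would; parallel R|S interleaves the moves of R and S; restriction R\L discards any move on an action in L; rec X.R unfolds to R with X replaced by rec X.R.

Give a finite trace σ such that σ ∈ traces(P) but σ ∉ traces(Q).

dc

LTS(P): 4 reachable states
  p0 = rec X. d.c.(X\{b,c} + d.X) ⊢ =d=> p1
  p1 = c.((rec X. d.c.(X\{b,c} + d.X))\{b,c} + d.(rec X. d.c.(X\{b,c} + d.X))) ⊢ =c=> p2
  p2 = (rec X. d.c.(X\{b,c} + d.X))\{b,c} + d.(rec X. d.c.(X\{b,c} + d.X)) ⊢ =d=> p0, =d=> p3
  p3 = (c.((rec X. d.c.(X\{b,c} + d.X))\{b,c} + d.(rec X. d.c.(X\{b,c} + d.X))))\{b,c} ⊢ ∅
LTS(Q): 4 reachable states
  q0 = rec X. d.b.(X\{b,c} + d.X) ⊢ =d=> q1
  q1 = b.((rec X. d.b.(X\{b,c} + d.X))\{b,c} + d.(rec X. d.b.(X\{b,c} + d.X))) ⊢ =b=> q2
  q2 = (rec X. d.b.(X\{b,c} + d.X))\{b,c} + d.(rec X. d.b.(X\{b,c} + d.X)) ⊢ =d=> q0, =d=> q3
  q3 = (b.((rec X. d.b.(X\{b,c} + d.X))\{b,c} + d.(rec X. d.b.(X\{b,c} + d.X))))\{b,c} ⊢ ∅
Run σ = ⟨dc⟩ on P: start {p0}
  [1] d ⇒ {p1}
  [2] c ⇒ {p2}
  P completes σ.
Run σ = ⟨dc⟩ on Q: start {q0}
  [1] d ⇒ {q1}
  [2] c ⇒ no successor for Q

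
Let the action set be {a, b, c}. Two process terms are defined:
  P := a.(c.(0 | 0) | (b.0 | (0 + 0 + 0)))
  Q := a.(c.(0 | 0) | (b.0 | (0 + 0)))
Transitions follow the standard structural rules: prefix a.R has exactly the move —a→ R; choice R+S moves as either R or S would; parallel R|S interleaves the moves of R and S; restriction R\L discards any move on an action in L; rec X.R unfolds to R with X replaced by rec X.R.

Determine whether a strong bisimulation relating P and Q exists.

YES

Reachable graph of P (5 states):
  m0 = a.(c.(0 | 0) | (b.0 | (0 + 0 + 0))) ⊢ =a=> m1
  m1 = c.(0 | 0) | (b.0 | (0 + 0 + 0)) ⊢ =b=> m2, =c=> m3
  m2 = c.(0 | 0) | (0 | (0 + 0 + 0)) ⊢ =c=> m4
  m3 = 0 | 0 | (b.0 | (0 + 0 + 0)) ⊢ =b=> m4
  m4 = 0 | 0 | (0 | (0 + 0 + 0)) ⊢ stopped
Reachable graph of Q (5 states):
  n0 = a.(c.(0 | 0) | (b.0 | (0 + 0))) ⊢ =a=> n1
  n1 = c.(0 | 0) | (b.0 | (0 + 0)) ⊢ =b=> n2, =c=> n3
  n2 = c.(0 | 0) | (0 | (0 + 0)) ⊢ =c=> n4
  n3 = 0 | 0 | (b.0 | (0 + 0)) ⊢ =b=> n4
  n4 = 0 | 0 | (0 | (0 + 0)) ⊢ stopped
Bisimilarity quotient blocks:
  B0 = {m0, n0}
  B1 = {m1, n1}
  B2 = {m3, n3}
  B3 = {m4, n4}
  B4 = {m2, n2}
m0 ∈ B0, n0 ∈ B0 → same block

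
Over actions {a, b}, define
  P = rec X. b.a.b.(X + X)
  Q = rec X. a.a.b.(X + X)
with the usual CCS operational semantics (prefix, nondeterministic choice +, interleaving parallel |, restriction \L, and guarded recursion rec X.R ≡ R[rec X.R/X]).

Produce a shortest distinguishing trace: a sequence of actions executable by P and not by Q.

Reachable graph of P (4 states):
  m0 = rec X. b.a.b.(X + X) :: -b-> m1
  m1 = a.b.((rec X. b.a.b.(X + X)) + (rec X. b.a.b.(X + X))) :: -a-> m2
  m2 = b.((rec X. b.a.b.(X + X)) + (rec X. b.a.b.(X + X))) :: -b-> m3
  m3 = (rec X. b.a.b.(X + X)) + (rec X. b.a.b.(X + X)) :: -b-> m1
Reachable graph of Q (4 states):
  n0 = rec X. a.a.b.(X + X) :: -a-> n1
  n1 = a.b.((rec X. a.a.b.(X + X)) + (rec X. a.a.b.(X + X))) :: -a-> n2
  n2 = b.((rec X. a.a.b.(X + X)) + (rec X. a.a.b.(X + X))) :: -b-> n3
  n3 = (rec X. a.a.b.(X + X)) + (rec X. a.a.b.(X + X)) :: -a-> n1
Run σ = ⟨b⟩ on P: start {m0}
  step 1 (b): {m1}
  — P admits the full trace.
Run σ = ⟨b⟩ on Q: start {n0}
  step 1 (b): ∅  — Q cannot continue

b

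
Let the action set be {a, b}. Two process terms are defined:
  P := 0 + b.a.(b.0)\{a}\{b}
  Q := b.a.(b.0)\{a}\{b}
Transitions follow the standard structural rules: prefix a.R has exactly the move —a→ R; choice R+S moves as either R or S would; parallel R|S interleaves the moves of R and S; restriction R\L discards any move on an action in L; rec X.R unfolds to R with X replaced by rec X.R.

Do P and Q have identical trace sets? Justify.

traces(P) = traces(Q)

LTS(P): 3 reachable states
  m0 = 0 + b.a.(b.0)\{a}\{b} :: -b-> m1
  m1 = a.(b.0)\{a}\{b} :: -a-> m2
  m2 = (b.0)\{a}\{b} :: ·
LTS(Q): 3 reachable states
  n0 = b.a.(b.0)\{a}\{b} :: -b-> n1
  n1 = a.(b.0)\{a}\{b} :: -a-> n2
  n2 = (b.0)\{a}\{b} :: ·
Bisimilarity quotient blocks:
  B0 = {m0, n0}
  B1 = {m1, n1}
  B2 = {m2, n2}
m0 ∈ B0, n0 ∈ B0 → same block
Bisimilar ⇒ trace-equivalent.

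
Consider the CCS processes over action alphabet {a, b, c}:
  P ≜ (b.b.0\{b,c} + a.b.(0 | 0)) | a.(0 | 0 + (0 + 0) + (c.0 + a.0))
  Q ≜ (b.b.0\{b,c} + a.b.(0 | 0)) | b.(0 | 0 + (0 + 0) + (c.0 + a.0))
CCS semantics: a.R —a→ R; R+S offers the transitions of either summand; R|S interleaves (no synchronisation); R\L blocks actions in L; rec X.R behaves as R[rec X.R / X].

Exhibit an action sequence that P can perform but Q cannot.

aa

LTS(P): 15 reachable states
  m0 = (b.b.0\{b,c} + a.b.(0 | 0)) | a.(0 | 0 + (0 + 0) + (c.0 + a.0)) has moves —a→ m1, —a→ m2, —b→ m3
  m1 = (b.b.0\{b,c} + a.b.(0 | 0)) | (0 | 0 + (0 + 0) + (c.0 + a.0)) has moves —a→ m4, —a→ m5, —b→ m6, —c→ m4
  m2 = b.(0 | 0) | a.(0 | 0 + (0 + 0) + (c.0 + a.0)) has moves —a→ m5, —b→ m7
  m3 = b.0\{b,c} | a.(0 | 0 + (0 + 0) + (c.0 + a.0)) has moves —a→ m6, —b→ m8
  m4 = (b.b.0\{b,c} + a.b.(0 | 0)) | 0 has moves —a→ m9, —b→ m10
  m5 = b.(0 | 0) | (0 | 0 + (0 + 0) + (c.0 + a.0)) has moves —a→ m9, —b→ m11, —c→ m9
  m6 = b.0\{b,c} | (0 | 0 + (0 + 0) + (c.0 + a.0)) has moves —a→ m10, —b→ m12, —c→ m10
  m7 = 0 | 0 | a.(0 | 0 + (0 + 0) + (c.0 + a.0)) has moves —a→ m11
  m8 = 0\{b,c} | a.(0 | 0 + (0 + 0) + (c.0 + a.0)) has moves —a→ m12
  m9 = b.(0 | 0) | 0 has moves —b→ m13
  m10 = b.0\{b,c} | 0 has moves —b→ m14
  m11 = 0 | 0 | (0 | 0 + (0 + 0) + (c.0 + a.0)) has moves —a→ m13, —c→ m13
  m12 = 0\{b,c} | (0 | 0 + (0 + 0) + (c.0 + a.0)) has moves —a→ m14, —c→ m14
  m13 = 0 | 0 | 0 has moves stopped
  m14 = 0\{b,c} | 0 has moves stopped
LTS(Q): 15 reachable states
  n0 = (b.b.0\{b,c} + a.b.(0 | 0)) | b.(0 | 0 + (0 + 0) + (c.0 + a.0)) has moves —a→ n1, —b→ n2, —b→ n3
  n1 = b.(0 | 0) | b.(0 | 0 + (0 + 0) + (c.0 + a.0)) has moves —b→ n4, —b→ n5
  n2 = (b.b.0\{b,c} + a.b.(0 | 0)) | (0 | 0 + (0 + 0) + (c.0 + a.0)) has moves —a→ n5, —a→ n6, —b→ n7, —c→ n6
  n3 = b.0\{b,c} | b.(0 | 0 + (0 + 0) + (c.0 + a.0)) has moves —b→ n7, —b→ n8
  n4 = 0 | 0 | b.(0 | 0 + (0 + 0) + (c.0 + a.0)) has moves —b→ n9
  n5 = b.(0 | 0) | (0 | 0 + (0 + 0) + (c.0 + a.0)) has moves —a→ n10, —b→ n9, —c→ n10
  n6 = (b.b.0\{b,c} + a.b.(0 | 0)) | 0 has moves —a→ n10, —b→ n11
  n7 = b.0\{b,c} | (0 | 0 + (0 + 0) + (c.0 + a.0)) has moves —a→ n11, —b→ n12, —c→ n11
  n8 = 0\{b,c} | b.(0 | 0 + (0 + 0) + (c.0 + a.0)) has moves —b→ n12
  n9 = 0 | 0 | (0 | 0 + (0 + 0) + (c.0 + a.0)) has moves —a→ n13, —c→ n13
  n10 = b.(0 | 0) | 0 has moves —b→ n13
  n11 = b.0\{b,c} | 0 has moves —b→ n14
  n12 = 0\{b,c} | (0 | 0 + (0 + 0) + (c.0 + a.0)) has moves —a→ n14, —c→ n14
  n13 = 0 | 0 | 0 has moves stopped
  n14 = 0\{b,c} | 0 has moves stopped
Trace ⟨aa⟩ through P, begin at {m0}:
  step 1 (a): {m1, m2}
  step 2 (a): {m4, m5}
  ✓ P
Trace ⟨aa⟩ through Q, begin at {n0}:
  step 1 (a): {n1}
  step 2 (a): ∅ (Q stuck)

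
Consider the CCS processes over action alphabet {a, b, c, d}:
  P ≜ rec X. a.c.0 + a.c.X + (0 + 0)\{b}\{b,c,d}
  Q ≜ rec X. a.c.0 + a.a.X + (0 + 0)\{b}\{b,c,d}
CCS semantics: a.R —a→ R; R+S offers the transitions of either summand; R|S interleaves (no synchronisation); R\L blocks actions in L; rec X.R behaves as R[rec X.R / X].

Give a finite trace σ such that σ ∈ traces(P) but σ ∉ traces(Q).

LTS(P): 4 reachable states
  p0 = rec X. a.c.0 + a.c.X + (0 + 0)\{b}\{b,c,d} :: ··a··> p1, ··a··> p2
  p1 = c.(rec X. a.c.0 + a.c.X + (0 + 0)\{b}\{b,c,d}) :: ··c··> p0
  p2 = c.0 :: ··c··> p3
  p3 = 0 :: ∅
LTS(Q): 4 reachable states
  q0 = rec X. a.c.0 + a.a.X + (0 + 0)\{b}\{b,c,d} :: ··a··> q1, ··a··> q2
  q1 = a.(rec X. a.c.0 + a.a.X + (0 + 0)\{b}\{b,c,d}) :: ··a··> q0
  q2 = c.0 :: ··c··> q3
  q3 = 0 :: ∅
Trace ⟨aca⟩ through P, begin at {p0}:
  step 1 (a): {p1, p2}
  step 2 (c): {p0, p3}
  step 3 (a): {p1, p2}
  — P admits the full trace.
Trace ⟨aca⟩ through Q, begin at {q0}:
  step 1 (a): {q1, q2}
  step 2 (c): {q3}
  step 3 (a): ∅  — Q cannot continue

aca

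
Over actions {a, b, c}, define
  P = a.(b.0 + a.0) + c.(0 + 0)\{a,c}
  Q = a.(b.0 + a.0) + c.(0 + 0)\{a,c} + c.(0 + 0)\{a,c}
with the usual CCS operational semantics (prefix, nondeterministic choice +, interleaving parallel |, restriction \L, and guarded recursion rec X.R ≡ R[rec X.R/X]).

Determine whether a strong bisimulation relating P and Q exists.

YES

P's transition system — 4 states:
  m0 = a.(b.0 + a.0) + c.(0 + 0)\{a,c} | --a--▸ m1, --c--▸ m2
  m1 = b.0 + a.0 | --a--▸ m3, --b--▸ m3
  m2 = (0 + 0)\{a,c} | ∅
  m3 = 0 | ∅
Q's transition system — 4 states:
  n0 = a.(b.0 + a.0) + c.(0 + 0)\{a,c} + c.(0 + 0)\{a,c} | --a--▸ n1, --c--▸ n2
  n1 = b.0 + a.0 | --a--▸ n3, --b--▸ n3
  n2 = (0 + 0)\{a,c} | ∅
  n3 = 0 | ∅
Coarsest stable partition (strong bisimilarity classes):
  B0 = {m0, n0}
  B1 = {m1, n1}
  B2 = {m2, m3, n2, n3}
m0 ∈ B0, n0 ∈ B0 → same block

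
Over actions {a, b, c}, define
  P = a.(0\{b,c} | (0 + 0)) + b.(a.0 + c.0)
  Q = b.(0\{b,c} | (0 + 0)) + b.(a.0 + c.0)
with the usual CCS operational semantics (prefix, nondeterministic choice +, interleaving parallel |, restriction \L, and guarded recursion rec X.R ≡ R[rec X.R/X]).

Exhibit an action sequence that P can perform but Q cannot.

Reachable graph of P (4 states):
  p0 = a.(0\{b,c} | (0 + 0)) + b.(a.0 + c.0) | ··a··> p1, ··b··> p2
  p1 = 0\{b,c} | (0 + 0) | ·
  p2 = a.0 + c.0 | ··a··> p3, ··c··> p3
  p3 = 0 | ·
Reachable graph of Q (4 states):
  q0 = b.(0\{b,c} | (0 + 0)) + b.(a.0 + c.0) | ··b··> q1, ··b··> q2
  q1 = 0\{b,c} | (0 + 0) | ·
  q2 = a.0 + c.0 | ··a··> q3, ··c··> q3
  q3 = 0 | ·
Executing a from P (initial set {p0}):
  step 1 (a): {p1}
  ✓ P
Executing a from Q (initial set {q0}):
  step 1 (a): no successor for Q

a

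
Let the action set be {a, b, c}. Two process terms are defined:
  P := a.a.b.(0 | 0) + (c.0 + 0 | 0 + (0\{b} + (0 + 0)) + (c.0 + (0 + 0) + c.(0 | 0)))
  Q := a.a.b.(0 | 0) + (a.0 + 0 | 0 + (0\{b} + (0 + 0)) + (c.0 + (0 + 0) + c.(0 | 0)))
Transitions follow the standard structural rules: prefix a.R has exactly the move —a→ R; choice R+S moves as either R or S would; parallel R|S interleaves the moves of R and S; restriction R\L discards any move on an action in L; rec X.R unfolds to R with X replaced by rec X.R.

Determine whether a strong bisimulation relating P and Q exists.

P ≁ Q

Reachable graph of P (5 states):
  u0 = a.a.b.(0 | 0) + (c.0 + 0 | 0 + (0\{b} + (0 + 0)) + (c.0 + (0 + 0) + c.(0 | 0))) → —a→ u1, —c→ u2, —c→ u3
  u1 = a.b.(0 | 0) → —a→ u4
  u2 = 0 → deadlocked
  u3 = 0 | 0 → deadlocked
  u4 = b.(0 | 0) → —b→ u3
Reachable graph of Q (5 states):
  v0 = a.a.b.(0 | 0) + (a.0 + 0 | 0 + (0\{b} + (0 + 0)) + (c.0 + (0 + 0) + c.(0 | 0))) → —a→ v1, —a→ v2, —c→ v1, —c→ v3
  v1 = 0 → deadlocked
  v2 = a.b.(0 | 0) → —a→ v4
  v3 = 0 | 0 → deadlocked
  v4 = b.(0 | 0) → —b→ v3
Coarsest stable partition (strong bisimilarity classes):
  B0 = {u0}
  B1 = {u1, v2}
  B2 = {u4, v4}
  B3 = {u2, u3, v1, v3}
  B4 = {v0}
u0 ∈ B0, v0 ∈ B4 → different blocks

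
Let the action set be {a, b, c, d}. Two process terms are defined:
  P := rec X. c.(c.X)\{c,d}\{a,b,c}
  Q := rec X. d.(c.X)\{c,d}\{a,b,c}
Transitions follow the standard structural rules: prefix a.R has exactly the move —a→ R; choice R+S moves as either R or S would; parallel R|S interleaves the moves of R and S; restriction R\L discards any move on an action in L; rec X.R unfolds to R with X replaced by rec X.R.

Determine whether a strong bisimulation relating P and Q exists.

P's transition system — 2 states:
  u0 = rec X. c.(c.X)\{c,d}\{a,b,c} has moves -c-> u1
  u1 = (c.(rec X. c.(c.X)\{c,d}\{a,b,c}))\{c,d}\{a,b,c} has moves ∅
Q's transition system — 2 states:
  v0 = rec X. d.(c.X)\{c,d}\{a,b,c} has moves -d-> v1
  v1 = (c.(rec X. d.(c.X)\{c,d}\{a,b,c}))\{c,d}\{a,b,c} has moves ∅
Bisimilarity quotient blocks:
  B0 = {u0}
  B1 = {u1, v1}
  B2 = {v0}
u0 ∈ B0, v0 ∈ B2 → different blocks

NO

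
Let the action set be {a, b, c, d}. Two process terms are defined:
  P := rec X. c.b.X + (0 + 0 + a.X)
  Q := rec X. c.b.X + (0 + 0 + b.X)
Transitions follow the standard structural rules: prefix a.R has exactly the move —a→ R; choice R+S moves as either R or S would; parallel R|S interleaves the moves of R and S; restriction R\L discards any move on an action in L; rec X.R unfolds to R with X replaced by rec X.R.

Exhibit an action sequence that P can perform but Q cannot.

Reachable graph of P (2 states):
  p0 = rec X. c.b.X + (0 + 0 + a.X) → ··a··> p0, ··c··> p1
  p1 = b.(rec X. c.b.X + (0 + 0 + a.X)) → ··b··> p0
Reachable graph of Q (2 states):
  q0 = rec X. c.b.X + (0 + 0 + b.X) → ··b··> q0, ··c··> q1
  q1 = b.(rec X. c.b.X + (0 + 0 + b.X)) → ··b··> q0
Executing a from P (initial set {p0}):
  after a @ step 1: {p0}
  — P admits the full trace.
Executing a from Q (initial set {q0}):
  after a @ step 1: ∅  — Q cannot continue

a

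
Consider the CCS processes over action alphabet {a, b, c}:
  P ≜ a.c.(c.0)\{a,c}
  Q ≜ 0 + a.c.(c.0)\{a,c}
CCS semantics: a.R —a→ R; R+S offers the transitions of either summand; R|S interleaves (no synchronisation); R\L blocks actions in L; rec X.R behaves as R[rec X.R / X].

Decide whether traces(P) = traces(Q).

P's transition system — 3 states:
  u0 = a.c.(c.0)\{a,c} | ··a··> u1
  u1 = c.(c.0)\{a,c} | ··c··> u2
  u2 = (c.0)\{a,c} | ∅
Q's transition system — 3 states:
  v0 = 0 + a.c.(c.0)\{a,c} | ··a··> v1
  v1 = c.(c.0)\{a,c} | ··c··> v2
  v2 = (c.0)\{a,c} | ∅
Partition-refinement fixed point:
  B0 = {u0, v0}
  B1 = {u1, v1}
  B2 = {u2, v2}
u0 ∈ B0, v0 ∈ B0 → same block
Bisimilar ⇒ trace-equivalent.

YES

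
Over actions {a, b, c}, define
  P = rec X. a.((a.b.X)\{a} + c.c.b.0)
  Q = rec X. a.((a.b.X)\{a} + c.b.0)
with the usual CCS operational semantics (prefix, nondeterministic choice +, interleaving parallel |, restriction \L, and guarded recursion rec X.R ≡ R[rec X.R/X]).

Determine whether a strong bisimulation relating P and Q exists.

P's transition system — 5 states:
  u0 = rec X. a.((a.b.X)\{a} + c.c.b.0) → —a→ u1
  u1 = (a.b.(rec X. a.((a.b.X)\{a} + c.c.b.0)))\{a} + c.c.b.0 → —c→ u2
  u2 = c.b.0 → —c→ u3
  u3 = b.0 → —b→ u4
  u4 = 0 → ∅
Q's transition system — 4 states:
  v0 = rec X. a.((a.b.X)\{a} + c.b.0) → —a→ v1
  v1 = (a.b.(rec X. a.((a.b.X)\{a} + c.b.0)))\{a} + c.b.0 → —c→ v2
  v2 = b.0 → —b→ v3
  v3 = 0 → ∅
Coarsest stable partition (strong bisimilarity classes):
  B0 = {u0}
  B1 = {u1}
  B2 = {u2, v1}
  B3 = {u3, v2}
  B4 = {u4, v3}
  B5 = {v0}
u0 ∈ B0, v0 ∈ B5 → different blocks

P ≁ Q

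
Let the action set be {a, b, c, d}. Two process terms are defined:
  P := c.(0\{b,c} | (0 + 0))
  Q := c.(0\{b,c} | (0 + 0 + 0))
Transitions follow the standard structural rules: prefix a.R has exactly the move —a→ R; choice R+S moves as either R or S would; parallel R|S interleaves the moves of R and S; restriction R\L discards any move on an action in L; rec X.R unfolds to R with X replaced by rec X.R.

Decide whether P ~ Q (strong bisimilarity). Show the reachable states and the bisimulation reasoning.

YES

LTS(P): 2 reachable states
  p0 = c.(0\{b,c} | (0 + 0)) :: ··c··> p1
  p1 = 0\{b,c} | (0 + 0) :: ·
LTS(Q): 2 reachable states
  q0 = c.(0\{b,c} | (0 + 0 + 0)) :: ··c··> q1
  q1 = 0\{b,c} | (0 + 0 + 0) :: ·
Coarsest stable partition (strong bisimilarity classes):
  B0 = {p0, q0}
  B1 = {p1, q1}
p0 ∈ B0, q0 ∈ B0 → same block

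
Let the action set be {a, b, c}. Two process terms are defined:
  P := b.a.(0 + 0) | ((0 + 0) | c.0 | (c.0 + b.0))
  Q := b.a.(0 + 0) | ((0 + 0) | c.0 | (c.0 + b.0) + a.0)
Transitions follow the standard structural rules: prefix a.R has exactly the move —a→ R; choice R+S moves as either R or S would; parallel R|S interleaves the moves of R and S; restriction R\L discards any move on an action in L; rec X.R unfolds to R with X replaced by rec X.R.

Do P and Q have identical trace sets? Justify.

traces(P) ≠ traces(Q) — witness ⟨a⟩

LTS(P): 12 reachable states
  u0 = b.a.(0 + 0) | ((0 + 0) | c.0 | (c.0 + b.0)) → -b-> u1, -b-> u2, -c-> u2, -c-> u3
  u1 = a.(0 + 0) | ((0 + 0) | c.0 | (c.0 + b.0)) → -a-> u4, -b-> u5, -c-> u5, -c-> u6
  u2 = b.a.(0 + 0) | ((0 + 0) | c.0 | 0) → -b-> u5, -c-> u7
  u3 = b.a.(0 + 0) | ((0 + 0) | 0 | (c.0 + b.0)) → -b-> u6, -b-> u7, -c-> u7
  u4 = (0 + 0) | ((0 + 0) | c.0 | (c.0 + b.0)) → -b-> u8, -c-> u8, -c-> u9
  u5 = a.(0 + 0) | ((0 + 0) | c.0 | 0) → -a-> u8, -c-> u10
  u6 = a.(0 + 0) | ((0 + 0) | 0 | (c.0 + b.0)) → -a-> u9, -b-> u10, -c-> u10
  u7 = b.a.(0 + 0) | ((0 + 0) | 0 | 0) → -b-> u10
  u8 = (0 + 0) | ((0 + 0) | c.0 | 0) → -c-> u11
  u9 = (0 + 0) | ((0 + 0) | 0 | (c.0 + b.0)) → -b-> u11, -c-> u11
  u10 = a.(0 + 0) | ((0 + 0) | 0 | 0) → -a-> u11
  u11 = (0 + 0) | ((0 + 0) | 0 | 0) → (no moves)
LTS(Q): 15 reachable states
  v0 = b.a.(0 + 0) | ((0 + 0) | c.0 | (c.0 + b.0) + a.0) → -a-> v1, -b-> v2, -b-> v3, -c-> v3, -c-> v4
  v1 = b.a.(0 + 0) | 0 → -b-> v5
  v2 = a.(0 + 0) | ((0 + 0) | c.0 | (c.0 + b.0) + a.0) → -a-> v5, -a-> v6, -b-> v7, -c-> v7, -c-> v8
  v3 = b.a.(0 + 0) | ((0 + 0) | c.0 | 0) → -b-> v7, -c-> v9
  v4 = b.a.(0 + 0) | ((0 + 0) | 0 | (c.0 + b.0)) → -b-> v8, -b-> v9, -c-> v9
  v5 = a.(0 + 0) | 0 → -a-> v10
  v6 = (0 + 0) | ((0 + 0) | c.0 | (c.0 + b.0) + a.0) → -a-> v10, -b-> v11, -c-> v11, -c-> v12
  v7 = a.(0 + 0) | ((0 + 0) | c.0 | 0) → -a-> v11, -c-> v13
  v8 = a.(0 + 0) | ((0 + 0) | 0 | (c.0 + b.0)) → -a-> v12, -b-> v13, -c-> v13
  v9 = b.a.(0 + 0) | ((0 + 0) | 0 | 0) → -b-> v13
  v10 = (0 + 0) | 0 → (no moves)
  v11 = (0 + 0) | ((0 + 0) | c.0 | 0) → -c-> v14
  v12 = (0 + 0) | ((0 + 0) | 0 | (c.0 + b.0)) → -b-> v14, -c-> v14
  v13 = a.(0 + 0) | ((0 + 0) | 0 | 0) → -a-> v14
  v14 = (0 + 0) | ((0 + 0) | 0 | 0) → (no moves)
Run σ = ⟨a⟩ on Q: start {v0}
  [1] a ⇒ {v1}
  Q completes σ.
Run σ = ⟨a⟩ on P: start {u0}
  [1] a ⇒ ∅ (P stuck)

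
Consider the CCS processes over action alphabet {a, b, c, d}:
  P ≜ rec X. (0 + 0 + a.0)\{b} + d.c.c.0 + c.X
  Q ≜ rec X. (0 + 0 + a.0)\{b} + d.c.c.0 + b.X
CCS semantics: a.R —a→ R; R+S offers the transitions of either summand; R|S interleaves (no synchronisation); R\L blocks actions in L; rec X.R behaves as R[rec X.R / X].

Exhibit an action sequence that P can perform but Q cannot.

P's transition system — 5 states:
  p0 = rec X. (0 + 0 + a.0)\{b} + d.c.c.0 + c.X ⊢ —a→ p1, —c→ p0, —d→ p2
  p1 = 0\{b} ⊢ stopped
  p2 = c.c.0 ⊢ —c→ p3
  p3 = c.0 ⊢ —c→ p4
  p4 = 0 ⊢ stopped
Q's transition system — 5 states:
  q0 = rec X. (0 + 0 + a.0)\{b} + d.c.c.0 + b.X ⊢ —a→ q1, —b→ q0, —d→ q2
  q1 = 0\{b} ⊢ stopped
  q2 = c.c.0 ⊢ —c→ q3
  q3 = c.0 ⊢ —c→ q4
  q4 = 0 ⊢ stopped
Run σ = ⟨c⟩ on P: start {p0}
  after c @ step 1: {p0}
  — P admits the full trace.
Run σ = ⟨c⟩ on Q: start {q0}
  after c @ step 1: ∅  — Q cannot continue

c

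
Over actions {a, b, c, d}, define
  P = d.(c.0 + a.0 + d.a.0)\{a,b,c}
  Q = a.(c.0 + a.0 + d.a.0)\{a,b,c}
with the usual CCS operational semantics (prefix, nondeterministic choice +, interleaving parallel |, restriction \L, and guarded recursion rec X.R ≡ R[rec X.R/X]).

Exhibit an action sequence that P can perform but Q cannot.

P's transition system — 3 states:
  u0 = d.(c.0 + a.0 + d.a.0)\{a,b,c} → ··d··> u1
  u1 = (c.0 + a.0 + d.a.0)\{a,b,c} → ··d··> u2
  u2 = (a.0)\{a,b,c} → ·
Q's transition system — 3 states:
  v0 = a.(c.0 + a.0 + d.a.0)\{a,b,c} → ··a··> v1
  v1 = (c.0 + a.0 + d.a.0)\{a,b,c} → ··d··> v2
  v2 = (a.0)\{a,b,c} → ·
Trace ⟨d⟩ through P, begin at {u0}:
  step 1 (d): {u1}
  P completes σ.
Trace ⟨d⟩ through Q, begin at {v0}:
  step 1 (d): ∅ (Q stuck)

d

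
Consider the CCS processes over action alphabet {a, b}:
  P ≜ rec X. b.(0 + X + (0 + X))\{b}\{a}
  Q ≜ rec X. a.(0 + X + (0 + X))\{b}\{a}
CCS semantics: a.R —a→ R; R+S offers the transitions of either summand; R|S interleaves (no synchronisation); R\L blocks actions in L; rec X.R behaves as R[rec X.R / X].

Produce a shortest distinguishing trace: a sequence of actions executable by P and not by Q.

LTS(P): 2 reachable states
  u0 = rec X. b.(0 + X + (0 + X))\{b}\{a} has moves —b→ u1
  u1 = (0 + (rec X. b.(0 + X + (0 + X))\{b}\{a}) + (0 + (rec X. b.(0 + X + (0 + X))\{b}\{a})))\{b}\{a} has moves ·
LTS(Q): 2 reachable states
  v0 = rec X. a.(0 + X + (0 + X))\{b}\{a} has moves —a→ v1
  v1 = (0 + (rec X. a.(0 + X + (0 + X))\{b}\{a}) + (0 + (rec X. a.(0 + X + (0 + X))\{b}\{a})))\{b}\{a} has moves ·
Trace ⟨b⟩ through P, begin at {u0}:
  step 1 (b): {u1}
  — P admits the full trace.
Trace ⟨b⟩ through Q, begin at {v0}:
  step 1 (b): ∅  — Q cannot continue

b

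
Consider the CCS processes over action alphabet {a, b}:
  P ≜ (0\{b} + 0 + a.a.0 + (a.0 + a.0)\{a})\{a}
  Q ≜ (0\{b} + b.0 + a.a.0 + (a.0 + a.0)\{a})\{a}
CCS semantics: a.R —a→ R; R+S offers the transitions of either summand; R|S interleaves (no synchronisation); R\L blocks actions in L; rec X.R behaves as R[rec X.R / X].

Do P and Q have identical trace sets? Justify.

traces(P) ≠ traces(Q) — witness ⟨b⟩

LTS(P): 1 reachable states
  s0 = (0\{b} + 0 + a.a.0 + (a.0 + a.0)\{a})\{a} :: ∅
LTS(Q): 2 reachable states
  t0 = (0\{b} + b.0 + a.a.0 + (a.0 + a.0)\{a})\{a} :: --b--▸ t1
  t1 = 0\{a} :: ∅
Run σ = ⟨b⟩ on Q: start {t0}
  step 1 (b): {t1}
  — Q admits the full trace.
Run σ = ⟨b⟩ on P: start {s0}
  step 1 (b): ∅  — P cannot continue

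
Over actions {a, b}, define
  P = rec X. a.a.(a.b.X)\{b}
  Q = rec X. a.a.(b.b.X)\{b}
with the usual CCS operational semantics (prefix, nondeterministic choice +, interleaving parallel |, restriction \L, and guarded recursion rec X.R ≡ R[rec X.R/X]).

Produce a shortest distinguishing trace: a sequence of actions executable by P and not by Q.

aaa

Reachable graph of P (4 states):
  u0 = rec X. a.a.(a.b.X)\{b} ⊢ —a→ u1
  u1 = a.(a.b.(rec X. a.a.(a.b.X)\{b}))\{b} ⊢ —a→ u2
  u2 = (a.b.(rec X. a.a.(a.b.X)\{b}))\{b} ⊢ —a→ u3
  u3 = (b.(rec X. a.a.(a.b.X)\{b}))\{b} ⊢ (no moves)
Reachable graph of Q (3 states):
  v0 = rec X. a.a.(b.b.X)\{b} ⊢ —a→ v1
  v1 = a.(b.b.(rec X. a.a.(b.b.X)\{b}))\{b} ⊢ —a→ v2
  v2 = (b.b.(rec X. a.a.(b.b.X)\{b}))\{b} ⊢ (no moves)
Trace ⟨aaa⟩ through P, begin at {u0}:
  step 1 (a): {u1}
  step 2 (a): {u2}
  step 3 (a): {u3}
  ✓ P
Trace ⟨aaa⟩ through Q, begin at {v0}:
  step 1 (a): {v1}
  step 2 (a): {v2}
  step 3 (a): ∅ (Q stuck)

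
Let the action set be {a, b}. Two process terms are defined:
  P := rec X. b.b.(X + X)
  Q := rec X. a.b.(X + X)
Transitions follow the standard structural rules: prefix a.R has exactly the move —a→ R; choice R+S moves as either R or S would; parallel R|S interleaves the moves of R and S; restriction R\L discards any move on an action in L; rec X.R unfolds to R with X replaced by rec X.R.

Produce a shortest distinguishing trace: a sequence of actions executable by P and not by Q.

b

Reachable graph of P (3 states):
  p0 = rec X. b.b.(X + X) → =b=> p1
  p1 = b.((rec X. b.b.(X + X)) + (rec X. b.b.(X + X))) → =b=> p2
  p2 = (rec X. b.b.(X + X)) + (rec X. b.b.(X + X)) → =b=> p1
Reachable graph of Q (3 states):
  q0 = rec X. a.b.(X + X) → =a=> q1
  q1 = b.((rec X. a.b.(X + X)) + (rec X. a.b.(X + X))) → =b=> q2
  q2 = (rec X. a.b.(X + X)) + (rec X. a.b.(X + X)) → =a=> q1
Run σ = ⟨b⟩ on P: start {p0}
  step 1 (b): {p1}
  ✓ P
Run σ = ⟨b⟩ on Q: start {q0}
  step 1 (b): no successor for Q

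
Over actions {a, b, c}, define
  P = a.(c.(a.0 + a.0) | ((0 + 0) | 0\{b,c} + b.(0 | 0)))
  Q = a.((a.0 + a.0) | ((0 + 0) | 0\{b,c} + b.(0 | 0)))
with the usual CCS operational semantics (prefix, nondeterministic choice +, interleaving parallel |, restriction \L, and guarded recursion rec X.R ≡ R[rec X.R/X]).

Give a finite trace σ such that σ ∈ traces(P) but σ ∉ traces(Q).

ac

P's transition system — 7 states:
  u0 = a.(c.(a.0 + a.0) | ((0 + 0) | 0\{b,c} + b.(0 | 0))) has moves ··a··> u1
  u1 = c.(a.0 + a.0) | ((0 + 0) | 0\{b,c} + b.(0 | 0)) has moves ··b··> u2, ··c··> u3
  u2 = c.(a.0 + a.0) | (0 | 0) has moves ··c··> u4
  u3 = (a.0 + a.0) | ((0 + 0) | 0\{b,c} + b.(0 | 0)) has moves ··a··> u5, ··b··> u4
  u4 = (a.0 + a.0) | (0 | 0) has moves ··a··> u6
  u5 = 0 | ((0 + 0) | 0\{b,c} + b.(0 | 0)) has moves ··b··> u6
  u6 = 0 | (0 | 0) has moves deadlocked
Q's transition system — 5 states:
  v0 = a.((a.0 + a.0) | ((0 + 0) | 0\{b,c} + b.(0 | 0))) has moves ··a··> v1
  v1 = (a.0 + a.0) | ((0 + 0) | 0\{b,c} + b.(0 | 0)) has moves ··a··> v2, ··b··> v3
  v2 = 0 | ((0 + 0) | 0\{b,c} + b.(0 | 0)) has moves ··b··> v4
  v3 = (a.0 + a.0) | (0 | 0) has moves ··a··> v4
  v4 = 0 | (0 | 0) has moves deadlocked
Trace ⟨ac⟩ through P, begin at {u0}:
  after a @ step 1: {u1}
  after c @ step 2: {u3}
  ✓ P
Trace ⟨ac⟩ through Q, begin at {v0}:
  after a @ step 1: {v1}
  after c @ step 2: ∅  — Q cannot continue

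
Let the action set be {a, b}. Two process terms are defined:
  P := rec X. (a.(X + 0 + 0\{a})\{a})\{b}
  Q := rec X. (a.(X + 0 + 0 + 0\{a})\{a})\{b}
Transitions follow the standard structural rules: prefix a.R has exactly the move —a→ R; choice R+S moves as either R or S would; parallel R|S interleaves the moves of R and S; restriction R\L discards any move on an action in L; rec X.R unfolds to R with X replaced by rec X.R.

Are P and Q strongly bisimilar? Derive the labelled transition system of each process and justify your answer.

LTS(P): 2 reachable states
  u0 = rec X. (a.(X + 0 + 0\{a})\{a})\{b} :: =a=> u1
  u1 = ((rec X. (a.(X + 0 + 0\{a})\{a})\{b}) + 0 + 0\{a})\{a}\{b} :: deadlocked
LTS(Q): 2 reachable states
  v0 = rec X. (a.(X + 0 + 0 + 0\{a})\{a})\{b} :: =a=> v1
  v1 = ((rec X. (a.(X + 0 + 0 + 0\{a})\{a})\{b}) + 0 + 0 + 0\{a})\{a}\{b} :: deadlocked
Bisimilarity quotient blocks:
  B0 = {u0, v0}
  B1 = {u1, v1}
u0 ∈ B0, v0 ∈ B0 → same block

P ~ Q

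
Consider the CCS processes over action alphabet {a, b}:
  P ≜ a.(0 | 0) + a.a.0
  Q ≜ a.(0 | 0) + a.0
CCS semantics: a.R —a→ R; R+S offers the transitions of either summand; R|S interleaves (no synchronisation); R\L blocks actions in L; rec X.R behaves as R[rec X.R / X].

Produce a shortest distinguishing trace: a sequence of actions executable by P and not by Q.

aa

LTS(P): 4 reachable states
  m0 = a.(0 | 0) + a.a.0 → =a=> m1, =a=> m2
  m1 = 0 | 0 → ·
  m2 = a.0 → =a=> m3
  m3 = 0 → ·
LTS(Q): 3 reachable states
  n0 = a.(0 | 0) + a.0 → =a=> n1, =a=> n2
  n1 = 0 → ·
  n2 = 0 | 0 → ·
Run σ = ⟨aa⟩ on P: start {m0}
  after a @ step 1: {m1, m2}
  after a @ step 2: {m3}
  — P admits the full trace.
Run σ = ⟨aa⟩ on Q: start {n0}
  after a @ step 1: {n1, n2}
  after a @ step 2: no successor for Q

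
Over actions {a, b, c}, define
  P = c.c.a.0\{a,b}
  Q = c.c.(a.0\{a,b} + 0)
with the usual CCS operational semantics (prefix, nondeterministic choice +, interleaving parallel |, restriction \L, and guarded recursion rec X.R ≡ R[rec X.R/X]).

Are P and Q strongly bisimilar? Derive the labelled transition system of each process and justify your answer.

P ~ Q

Reachable graph of P (4 states):
  s0 = c.c.a.0\{a,b} :: —c→ s1
  s1 = c.a.0\{a,b} :: —c→ s2
  s2 = a.0\{a,b} :: —a→ s3
  s3 = 0\{a,b} :: stopped
Reachable graph of Q (4 states):
  t0 = c.c.(a.0\{a,b} + 0) :: —c→ t1
  t1 = c.(a.0\{a,b} + 0) :: —c→ t2
  t2 = a.0\{a,b} + 0 :: —a→ t3
  t3 = 0\{a,b} :: stopped
Bisimilarity quotient blocks:
  B0 = {s0, t0}
  B1 = {s1, t1}
  B2 = {s2, t2}
  B3 = {s3, t3}
s0 ∈ B0, t0 ∈ B0 → same block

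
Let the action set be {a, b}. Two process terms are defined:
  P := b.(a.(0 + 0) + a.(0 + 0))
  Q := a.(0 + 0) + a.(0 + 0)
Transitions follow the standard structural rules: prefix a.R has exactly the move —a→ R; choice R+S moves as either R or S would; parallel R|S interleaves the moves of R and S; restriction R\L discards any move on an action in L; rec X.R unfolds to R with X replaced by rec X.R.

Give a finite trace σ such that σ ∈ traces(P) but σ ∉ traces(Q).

b

P's transition system — 3 states:
  s0 = b.(a.(0 + 0) + a.(0 + 0)) has moves —b→ s1
  s1 = a.(0 + 0) + a.(0 + 0) has moves —a→ s2
  s2 = 0 + 0 has moves ·
Q's transition system — 2 states:
  t0 = a.(0 + 0) + a.(0 + 0) has moves —a→ t1
  t1 = 0 + 0 has moves ·
Executing b from P (initial set {s0}):
  [1] b ⇒ {s1}
  ✓ P
Executing b from Q (initial set {t0}):
  [1] b ⇒ ∅  — Q cannot continue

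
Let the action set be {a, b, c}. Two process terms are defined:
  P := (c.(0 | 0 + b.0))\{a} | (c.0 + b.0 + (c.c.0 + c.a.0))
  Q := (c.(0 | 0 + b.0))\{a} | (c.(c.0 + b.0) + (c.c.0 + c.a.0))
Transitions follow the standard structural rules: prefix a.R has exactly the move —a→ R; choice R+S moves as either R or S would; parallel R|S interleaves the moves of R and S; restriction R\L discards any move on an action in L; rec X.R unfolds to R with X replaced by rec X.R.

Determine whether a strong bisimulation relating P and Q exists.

LTS(P): 12 reachable states
  u0 = (c.(0 | 0 + b.0))\{a} | (c.0 + b.0 + (c.c.0 + c.a.0)) :: --b--▸ u1, --c--▸ u1, --c--▸ u2, --c--▸ u3, --c--▸ u4
  u1 = (c.(0 | 0 + b.0))\{a} | 0 :: --c--▸ u5
  u2 = (0 | 0 + b.0)\{a} | (c.0 + b.0 + (c.c.0 + c.a.0)) :: --b--▸ u5, --b--▸ u6, --c--▸ u5, --c--▸ u7, --c--▸ u8
  u3 = (c.(0 | 0 + b.0))\{a} | a.0 :: --a--▸ u1, --c--▸ u7
  u4 = (c.(0 | 0 + b.0))\{a} | c.0 :: --c--▸ u1, --c--▸ u8
  u5 = (0 | 0 + b.0)\{a} | 0 :: --b--▸ u9
  u6 = 0\{a} | (c.0 + b.0 + (c.c.0 + c.a.0)) :: --b--▸ u9, --c--▸ u10, --c--▸ u11, --c--▸ u9
  u7 = (0 | 0 + b.0)\{a} | a.0 :: --a--▸ u5, --b--▸ u10
  u8 = (0 | 0 + b.0)\{a} | c.0 :: --b--▸ u11, --c--▸ u5
  u9 = 0\{a} | 0 :: ∅
  u10 = 0\{a} | a.0 :: --a--▸ u9
  u11 = 0\{a} | c.0 :: --c--▸ u9
LTS(Q): 15 reachable states
  v0 = (c.(0 | 0 + b.0))\{a} | (c.(c.0 + b.0) + (c.c.0 + c.a.0)) :: --c--▸ v1, --c--▸ v2, --c--▸ v3, --c--▸ v4
  v1 = (0 | 0 + b.0)\{a} | (c.(c.0 + b.0) + (c.c.0 + c.a.0)) :: --b--▸ v5, --c--▸ v6, --c--▸ v7, --c--▸ v8
  v2 = (c.(0 | 0 + b.0))\{a} | (c.0 + b.0) :: --b--▸ v9, --c--▸ v6, --c--▸ v9
  v3 = (c.(0 | 0 + b.0))\{a} | a.0 :: --a--▸ v9, --c--▸ v7
  v4 = (c.(0 | 0 + b.0))\{a} | c.0 :: --c--▸ v8, --c--▸ v9
  v5 = 0\{a} | (c.(c.0 + b.0) + (c.c.0 + c.a.0)) :: --c--▸ v10, --c--▸ v11, --c--▸ v12
  v6 = (0 | 0 + b.0)\{a} | (c.0 + b.0) :: --b--▸ v10, --b--▸ v13, --c--▸ v13
  v7 = (0 | 0 + b.0)\{a} | a.0 :: --a--▸ v13, --b--▸ v11
  v8 = (0 | 0 + b.0)\{a} | c.0 :: --b--▸ v12, --c--▸ v13
  v9 = (c.(0 | 0 + b.0))\{a} | 0 :: --c--▸ v13
  v10 = 0\{a} | (c.0 + b.0) :: --b--▸ v14, --c--▸ v14
  v11 = 0\{a} | a.0 :: --a--▸ v14
  v12 = 0\{a} | c.0 :: --c--▸ v14
  v13 = (0 | 0 + b.0)\{a} | 0 :: --b--▸ v14
  v14 = 0\{a} | 0 :: ∅
Coarsest stable partition (strong bisimilarity classes):
  B0 = {u0}
  B1 = {u3, v3}
  B2 = {u7, v7}
  B3 = {u10, v11}
  B4 = {u9, v14}
  B5 = {u5, v13}
  B6 = {u1, v9}
  B7 = {u4, v4}
  B8 = {u8, v8}
  B9 = {u11, v12}
  B10 = {u2}
  B11 = {u6}
  B12 = {v0}
  B13 = {v2}
  B14 = {v6}
  B15 = {v10}
  B16 = {v1}
  B17 = {v5}
u0 ∈ B0, v0 ∈ B12 → different blocks

not bisimilar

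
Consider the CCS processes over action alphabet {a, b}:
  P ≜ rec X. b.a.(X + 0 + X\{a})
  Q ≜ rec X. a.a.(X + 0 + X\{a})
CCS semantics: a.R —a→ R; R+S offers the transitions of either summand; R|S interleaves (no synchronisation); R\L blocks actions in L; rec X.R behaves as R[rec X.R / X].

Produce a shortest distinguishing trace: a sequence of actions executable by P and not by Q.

b

LTS(P): 4 reachable states
  p0 = rec X. b.a.(X + 0 + X\{a}) :: -b-> p1
  p1 = a.((rec X. b.a.(X + 0 + X\{a})) + 0 + (rec X. b.a.(X + 0 + X\{a}))\{a}) :: -a-> p2
  p2 = (rec X. b.a.(X + 0 + X\{a})) + 0 + (rec X. b.a.(X + 0 + X\{a}))\{a} :: -b-> p1, -b-> p3
  p3 = (a.((rec X. b.a.(X + 0 + X\{a})) + 0 + (rec X. b.a.(X + 0 + X\{a}))\{a}))\{a} :: (no moves)
LTS(Q): 3 reachable states
  q0 = rec X. a.a.(X + 0 + X\{a}) :: -a-> q1
  q1 = a.((rec X. a.a.(X + 0 + X\{a})) + 0 + (rec X. a.a.(X + 0 + X\{a}))\{a}) :: -a-> q2
  q2 = (rec X. a.a.(X + 0 + X\{a})) + 0 + (rec X. a.a.(X + 0 + X\{a}))\{a} :: -a-> q1
Trace ⟨b⟩ through P, begin at {p0}:
  step 1 (b): {p1}
  — P admits the full trace.
Trace ⟨b⟩ through Q, begin at {q0}:
  step 1 (b): ∅ (Q stuck)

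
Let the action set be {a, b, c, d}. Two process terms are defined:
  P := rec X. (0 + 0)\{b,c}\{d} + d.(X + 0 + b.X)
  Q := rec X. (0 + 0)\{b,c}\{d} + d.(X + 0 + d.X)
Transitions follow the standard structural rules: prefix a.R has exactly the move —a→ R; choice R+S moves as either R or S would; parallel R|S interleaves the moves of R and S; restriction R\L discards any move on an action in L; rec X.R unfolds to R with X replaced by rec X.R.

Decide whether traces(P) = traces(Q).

LTS(P): 2 reachable states
  m0 = rec X. (0 + 0)\{b,c}\{d} + d.(X + 0 + b.X) | —d→ m1
  m1 = (rec X. (0 + 0)\{b,c}\{d} + d.(X + 0 + b.X)) + 0 + b.(rec X. (0 + 0)\{b,c}\{d} + d.(X + 0 + b.X)) | —b→ m0, —d→ m1
LTS(Q): 2 reachable states
  n0 = rec X. (0 + 0)\{b,c}\{d} + d.(X + 0 + d.X) | —d→ n1
  n1 = (rec X. (0 + 0)\{b,c}\{d} + d.(X + 0 + d.X)) + 0 + d.(rec X. (0 + 0)\{b,c}\{d} + d.(X + 0 + d.X)) | —d→ n0, —d→ n1
Executing db from P (initial set {m0}):
  step 1 (d): {m1}
  step 2 (b): {m0}
  P completes σ.
Executing db from Q (initial set {n0}):
  step 1 (d): {n1}
  step 2 (b): ∅ (Q stuck)

trace-distinct — witness ⟨db⟩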